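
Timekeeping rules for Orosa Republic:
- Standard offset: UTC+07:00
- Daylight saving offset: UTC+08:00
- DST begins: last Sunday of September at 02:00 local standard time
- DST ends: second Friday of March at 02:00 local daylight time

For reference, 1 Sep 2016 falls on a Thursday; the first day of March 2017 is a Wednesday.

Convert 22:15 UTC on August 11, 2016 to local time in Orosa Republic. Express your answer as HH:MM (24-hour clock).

1 September 2016 is a Thursday, so Sundays fall on 4, 11, 18, 25; the last is September 25.
1 March 2017 is a Wednesday, so the first Friday is March 3 and the second is March 10.
At the standard offset (UTC+07:00), 22:15 UTC + 7h = 05:15 Orosa Republic standard time (rolling into the next day, 12 August 2016).
Daylight saving runs 25 September 2016 – 10 March 2017; the standard-time date in Orosa Republic, August 12, 2016, is outside that window, so Orosa Republic is on standard time at UTC+07:00.
22:15 UTC + 7h = 05:15 local (rolling into the next day, 12 August 2016).

05:15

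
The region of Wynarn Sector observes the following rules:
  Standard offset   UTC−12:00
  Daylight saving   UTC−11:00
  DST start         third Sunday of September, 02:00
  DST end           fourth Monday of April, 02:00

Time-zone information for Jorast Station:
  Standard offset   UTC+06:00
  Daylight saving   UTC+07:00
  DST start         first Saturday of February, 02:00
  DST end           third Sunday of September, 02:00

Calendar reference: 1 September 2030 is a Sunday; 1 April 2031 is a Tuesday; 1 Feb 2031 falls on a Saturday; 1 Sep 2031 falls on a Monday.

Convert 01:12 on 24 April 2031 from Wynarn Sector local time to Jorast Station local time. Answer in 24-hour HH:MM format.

19:12

1 September 2030 is a Sunday, so the first Sunday is September 1 and the third is September 15.
1 April 2031 is a Tuesday, so the first Monday is April 7 and the fourth is April 28.
24 April 2031 lies within the daylight-saving period (15 September 2030 – 28 April 2031), so Wynarn Sector is on daylight time, UTC−11:00.
01:12 Wynarn Sector + 11h = 12:12 UTC.
1 February 2031 is a Saturday, so the first Saturday is February 1.
1 September 2031 is a Monday, so the first Sunday is September 7 and the third is September 21.
At the standard offset (UTC+06:00), 12:12 UTC + 6h = 18:12 Jorast Station standard time.
Daylight saving runs 1 February – 21 September; the standard-time date in Jorast Station, 24 April 2031, is inside that window, so Jorast Station is at UTC+07:00.
12:12 UTC + 7h = 19:12 Jorast Station.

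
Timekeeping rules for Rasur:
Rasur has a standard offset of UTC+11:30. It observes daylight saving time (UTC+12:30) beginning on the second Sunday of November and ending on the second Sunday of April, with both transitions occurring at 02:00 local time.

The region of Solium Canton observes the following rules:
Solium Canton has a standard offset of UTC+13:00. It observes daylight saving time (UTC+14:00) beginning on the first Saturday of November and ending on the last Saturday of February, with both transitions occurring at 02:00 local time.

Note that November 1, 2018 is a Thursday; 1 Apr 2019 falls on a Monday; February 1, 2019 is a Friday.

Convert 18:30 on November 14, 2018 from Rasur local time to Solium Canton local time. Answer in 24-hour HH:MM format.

20:00

1 November 2018 is a Thursday, so the first Sunday is November 4 and the second is November 11.
1 April 2019 is a Monday, so the first Sunday is April 7 and the second is April 14.
November 14, 2018 lies within the daylight-saving period (11 November 2018 – 14 April 2019), so Rasur is on daylight time, UTC+12:30.
18:30 Rasur − 12h30m = 06:00 UTC.
1 November 2018 is a Thursday, so the first Saturday is November 3.
1 February 2019 is a Friday, so Saturdays fall on 2, 9, 16, 23; the last is February 23.
At the standard offset (UTC+13:00), 06:00 UTC + 13h = 19:00 Solium Canton standard time.
The standard-time date in Solium Canton, November 14, 2018, falls between 3 November 2018 and 23 February 2019, so daylight saving is in effect and Solium Canton is at UTC+14:00.
06:00 UTC + 14h = 20:00 Solium Canton.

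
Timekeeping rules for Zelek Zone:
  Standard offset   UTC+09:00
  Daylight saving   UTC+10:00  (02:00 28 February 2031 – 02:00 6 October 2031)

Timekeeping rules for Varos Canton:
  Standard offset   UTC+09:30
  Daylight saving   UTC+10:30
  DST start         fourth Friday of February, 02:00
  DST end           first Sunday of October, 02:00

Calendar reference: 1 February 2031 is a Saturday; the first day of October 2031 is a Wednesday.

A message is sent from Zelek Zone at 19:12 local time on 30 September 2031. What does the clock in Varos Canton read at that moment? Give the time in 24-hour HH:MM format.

19:42

30 September 2031 lies within the daylight-saving period (28 February – 6 October), so Zelek Zone is on daylight time, UTC+10:00.
19:12 Zelek Zone − 10h = 09:12 UTC.
1 February 2031 is a Saturday, so the first Friday is February 7 and the fourth is February 28.
1 October 2031 is a Wednesday, so the first Sunday is October 5.
At the standard offset (UTC+09:30), 09:12 UTC + 9h30m = 18:42 Varos Canton standard time.
The standard-time date in Varos Canton, 30 September 2031, lies within the daylight-saving period (28 February – 5 October), so Varos Canton is on daylight time, UTC+10:30.
09:12 UTC + 10h30m = 19:42 Varos Canton.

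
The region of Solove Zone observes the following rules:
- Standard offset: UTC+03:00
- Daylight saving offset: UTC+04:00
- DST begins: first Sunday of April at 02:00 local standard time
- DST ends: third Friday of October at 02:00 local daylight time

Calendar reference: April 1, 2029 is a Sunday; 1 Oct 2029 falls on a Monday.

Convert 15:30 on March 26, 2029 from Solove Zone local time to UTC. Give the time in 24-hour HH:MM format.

12:30

1 April 2029 is a Sunday, so the first Sunday is April 1.
1 October 2029 is a Monday, so the first Friday is October 5 and the third is October 19.
March 26, 2029 does not fall between 1 April and 19 October, so daylight saving is not in effect and Solove Zone is at UTC+03:00.
15:30 local − 3h = 12:30 UTC.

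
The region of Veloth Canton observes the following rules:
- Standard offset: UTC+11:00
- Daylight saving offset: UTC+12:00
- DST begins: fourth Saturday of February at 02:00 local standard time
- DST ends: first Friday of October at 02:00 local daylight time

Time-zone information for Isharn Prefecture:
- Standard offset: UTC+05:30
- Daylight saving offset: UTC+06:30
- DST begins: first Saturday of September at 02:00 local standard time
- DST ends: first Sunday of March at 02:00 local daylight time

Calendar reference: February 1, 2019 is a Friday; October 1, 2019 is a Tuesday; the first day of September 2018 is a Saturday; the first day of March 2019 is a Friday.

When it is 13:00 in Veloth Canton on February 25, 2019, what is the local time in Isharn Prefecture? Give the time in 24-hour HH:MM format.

1 February 2019 is a Friday, so the first Saturday is February 2 and the fourth is February 23.
1 October 2019 is a Tuesday, so the first Friday is October 4.
Daylight saving runs 23 February – 4 October; February 25, 2019 is inside that window, so Veloth Canton is at UTC+12:00.
13:00 Veloth Canton − 12h = 01:00 UTC.
1 September 2018 is a Saturday, so the first Saturday is September 1.
1 March 2019 is a Friday, so the first Sunday is March 3.
At the standard offset (UTC+05:30), 01:00 UTC + 5h30m = 06:30 Isharn Prefecture standard time.
The standard-time date in Isharn Prefecture, February 25, 2019, falls between 1 September 2018 and 3 March 2019, so daylight saving is in effect and Isharn Prefecture is at UTC+06:30.
01:00 UTC + 6h30m = 07:30 Isharn Prefecture.

07:30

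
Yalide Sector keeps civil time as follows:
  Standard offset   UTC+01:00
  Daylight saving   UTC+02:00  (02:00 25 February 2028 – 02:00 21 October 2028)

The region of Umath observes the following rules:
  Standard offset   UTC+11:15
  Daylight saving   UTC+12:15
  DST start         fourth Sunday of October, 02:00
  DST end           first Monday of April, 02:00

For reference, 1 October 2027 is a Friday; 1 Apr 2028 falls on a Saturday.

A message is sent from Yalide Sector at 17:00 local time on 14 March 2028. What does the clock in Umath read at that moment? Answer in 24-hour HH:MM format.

03:15

14 March 2028 lies within the daylight-saving period (25 February – 21 October), so Yalide Sector is on daylight time, UTC+02:00.
17:00 Yalide Sector − 2h = 15:00 UTC.
1 October 2027 is a Friday, so the first Sunday is October 3 and the fourth is October 24.
1 April 2028 is a Saturday, so the first Monday is April 3.
At the standard offset (UTC+11:15), 15:00 UTC + 11h15m = 02:15 Umath standard time (rolling into the next day, 15 March 2028).
Daylight saving runs 24 October 2027 – 3 April 2028; the standard-time date in Umath, 15 March 2028, is inside that window, so Umath is at UTC+12:15.
15:00 UTC + 12h15m = 03:15 Umath (rolling into the next day, 15 March 2028).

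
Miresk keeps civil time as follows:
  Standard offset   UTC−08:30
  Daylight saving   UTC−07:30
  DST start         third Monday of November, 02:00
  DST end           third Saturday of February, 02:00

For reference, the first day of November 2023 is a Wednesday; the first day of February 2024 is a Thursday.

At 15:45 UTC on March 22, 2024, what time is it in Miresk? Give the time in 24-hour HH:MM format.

07:15

1 November 2023 is a Wednesday, so the first Monday is November 6 and the third is November 20.
1 February 2024 is a Thursday, so the first Saturday is February 3 and the third is February 17.
At the standard offset (UTC−08:30), 15:45 UTC − 8h30m = 07:15 Miresk standard time.
The standard-time date in Miresk, March 22, 2024, does not fall between 20 November 2023 and 17 February 2024, so daylight saving is not in effect and Miresk is at UTC−08:30.
15:45 UTC − 8h30m = 07:15 local.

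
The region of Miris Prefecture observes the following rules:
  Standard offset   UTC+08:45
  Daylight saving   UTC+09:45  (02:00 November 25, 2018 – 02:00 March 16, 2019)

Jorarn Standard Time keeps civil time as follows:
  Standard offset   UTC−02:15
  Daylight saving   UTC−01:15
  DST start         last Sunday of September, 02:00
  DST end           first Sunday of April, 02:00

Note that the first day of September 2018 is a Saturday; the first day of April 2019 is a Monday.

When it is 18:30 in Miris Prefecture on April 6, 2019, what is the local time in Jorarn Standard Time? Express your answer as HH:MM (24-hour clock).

08:30

April 6, 2019 does not fall between 25 November 2018 and 16 March 2019, so daylight saving is not in effect and Miris Prefecture is at UTC+08:45.
18:30 Miris Prefecture − 8h45m = 09:45 UTC.
1 September 2018 is a Saturday, so Sundays fall on 2, 9, 16, 23, 30; the last is September 30.
1 April 2019 is a Monday, so the first Sunday is April 7.
At the standard offset (UTC−02:15), 09:45 UTC − 2h15m = 07:30 Jorarn Standard Time standard time.
Daylight saving runs 30 September 2018 – 7 April 2019; the standard-time date in Jorarn Standard Time, April 6, 2019, is inside that window, so Jorarn Standard Time is at UTC−01:15.
09:45 UTC − 1h15m = 08:30 Jorarn Standard Time.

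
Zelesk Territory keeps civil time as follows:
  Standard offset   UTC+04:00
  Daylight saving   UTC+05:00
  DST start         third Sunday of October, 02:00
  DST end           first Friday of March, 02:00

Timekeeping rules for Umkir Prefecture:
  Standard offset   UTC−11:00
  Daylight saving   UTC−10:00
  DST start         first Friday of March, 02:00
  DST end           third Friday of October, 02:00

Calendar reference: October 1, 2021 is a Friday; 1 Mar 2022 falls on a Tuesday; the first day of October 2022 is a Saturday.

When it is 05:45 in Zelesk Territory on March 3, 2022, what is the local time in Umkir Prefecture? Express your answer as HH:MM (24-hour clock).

13:45

1 October 2021 is a Friday, so the first Sunday is October 3 and the third is October 17.
1 March 2022 is a Tuesday, so the first Friday is March 4.
Daylight saving runs 17 October 2021 – 4 March 2022; March 3, 2022 is inside that window, so Zelesk Territory is at UTC+05:00.
05:45 Zelesk Territory − 5h = 00:45 UTC.
1 March 2022 is a Tuesday, so the first Friday is March 4.
1 October 2022 is a Saturday, so the first Friday is October 7 and the third is October 21.
At the standard offset (UTC−11:00), 00:45 UTC − 11h = 13:45 Umkir Prefecture standard time (rolling into the previous day, 2 March 2022).
The standard-time date in Umkir Prefecture, March 2, 2022, is outside the daylight-saving period (4 March – 21 October), so Umkir Prefecture is on standard time, UTC−11:00.
00:45 UTC − 11h = 13:45 Umkir Prefecture (rolling into the previous day, 2 March 2022).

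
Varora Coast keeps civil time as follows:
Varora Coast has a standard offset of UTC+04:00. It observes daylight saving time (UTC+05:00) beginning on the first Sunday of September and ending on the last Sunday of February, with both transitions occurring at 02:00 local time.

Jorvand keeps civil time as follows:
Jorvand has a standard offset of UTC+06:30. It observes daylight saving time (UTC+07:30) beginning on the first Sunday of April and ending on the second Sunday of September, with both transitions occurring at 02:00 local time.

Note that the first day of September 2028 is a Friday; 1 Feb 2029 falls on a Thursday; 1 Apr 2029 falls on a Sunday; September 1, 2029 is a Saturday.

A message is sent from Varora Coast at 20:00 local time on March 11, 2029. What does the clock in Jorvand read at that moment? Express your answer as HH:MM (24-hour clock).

1 September 2028 is a Friday, so the first Sunday is September 3.
1 February 2029 is a Thursday, so Sundays fall on 4, 11, 18, 25; the last is February 25.
March 11, 2029 is outside the daylight-saving period (3 September 2028 – 25 February 2029), so Varora Coast is on standard time, UTC+04:00.
20:00 Varora Coast − 4h = 16:00 UTC.
1 April 2029 is a Sunday, so the first Sunday is April 1.
1 September 2029 is a Saturday, so the first Sunday is September 2 and the second is September 9.
At the standard offset (UTC+06:30), 16:00 UTC + 6h30m = 22:30 Jorvand standard time.
Daylight saving runs 1 April – 9 September; the standard-time date in Jorvand, March 11, 2029, is outside that window, so Jorvand is on standard time at UTC+06:30.
16:00 UTC + 6h30m = 22:30 Jorvand.

22:30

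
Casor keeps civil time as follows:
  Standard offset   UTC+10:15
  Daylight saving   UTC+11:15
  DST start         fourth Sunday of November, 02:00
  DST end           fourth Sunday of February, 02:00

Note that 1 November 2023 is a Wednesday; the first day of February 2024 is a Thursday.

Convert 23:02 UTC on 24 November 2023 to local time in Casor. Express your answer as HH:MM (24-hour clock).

09:17

1 November 2023 is a Wednesday, so the first Sunday is November 5 and the fourth is November 26.
1 February 2024 is a Thursday, so the first Sunday is February 4 and the fourth is February 25.
At the standard offset (UTC+10:15), 23:02 UTC + 10h15m = 09:17 Casor standard time (rolling into the next day, 25 November 2023).
The standard-time date in Casor, 25 November 2023, does not fall between 26 November 2023 and 25 February 2024, so daylight saving is not in effect and Casor is at UTC+10:15.
23:02 UTC + 10h15m = 09:17 local (rolling into the next day, 25 November 2023).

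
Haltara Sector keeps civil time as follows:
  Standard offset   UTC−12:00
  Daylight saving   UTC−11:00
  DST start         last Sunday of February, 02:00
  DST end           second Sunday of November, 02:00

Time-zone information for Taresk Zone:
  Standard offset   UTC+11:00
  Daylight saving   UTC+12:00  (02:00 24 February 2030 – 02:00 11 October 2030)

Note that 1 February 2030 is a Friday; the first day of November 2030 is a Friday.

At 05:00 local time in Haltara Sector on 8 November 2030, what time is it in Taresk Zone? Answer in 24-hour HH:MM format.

03:00

1 February 2030 is a Friday, so Sundays fall on 3, 10, 17, 24; the last is February 24.
1 November 2030 is a Friday, so the first Sunday is November 3 and the second is November 10.
8 November 2030 falls between 24 February and 10 November, so daylight saving is in effect and Haltara Sector is at UTC−11:00.
05:00 Haltara Sector + 11h = 16:00 UTC.
At the standard offset (UTC+11:00), 16:00 UTC + 11h = 03:00 Taresk Zone standard time (rolling into the next day, 9 November 2030).
The standard-time date in Taresk Zone, 9 November 2030, is outside the daylight-saving period (24 February – 11 October), so Taresk Zone is on standard time, UTC+11:00.
16:00 UTC + 11h = 03:00 Taresk Zone (rolling into the next day, 9 November 2030).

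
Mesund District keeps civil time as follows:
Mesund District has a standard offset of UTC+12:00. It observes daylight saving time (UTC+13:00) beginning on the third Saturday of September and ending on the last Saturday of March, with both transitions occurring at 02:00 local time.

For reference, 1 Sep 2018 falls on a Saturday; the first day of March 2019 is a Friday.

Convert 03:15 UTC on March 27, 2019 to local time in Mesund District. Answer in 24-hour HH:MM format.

1 September 2018 is a Saturday, so the first Saturday is September 1 and the third is September 15.
1 March 2019 is a Friday, so Saturdays fall on 2, 9, 16, 23, 30; the last is March 30.
At the standard offset (UTC+12:00), 03:15 UTC + 12h = 15:15 Mesund District standard time.
The standard-time date in Mesund District, March 27, 2019, falls between 15 September 2018 and 30 March 2019, so daylight saving is in effect and Mesund District is at UTC+13:00.
03:15 UTC + 13h = 16:15 local.

16:15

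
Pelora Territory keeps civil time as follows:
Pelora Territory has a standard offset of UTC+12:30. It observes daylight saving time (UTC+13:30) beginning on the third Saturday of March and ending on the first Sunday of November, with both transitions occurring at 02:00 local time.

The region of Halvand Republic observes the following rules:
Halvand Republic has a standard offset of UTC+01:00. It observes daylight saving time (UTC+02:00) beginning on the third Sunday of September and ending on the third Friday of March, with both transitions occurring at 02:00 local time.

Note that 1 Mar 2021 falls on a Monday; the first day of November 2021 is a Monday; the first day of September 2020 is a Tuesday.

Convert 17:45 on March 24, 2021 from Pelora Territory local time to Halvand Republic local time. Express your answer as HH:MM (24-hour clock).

05:15

1 March 2021 is a Monday, so the first Saturday is March 6 and the third is March 20.
1 November 2021 is a Monday, so the first Sunday is November 7.
March 24, 2021 falls between 20 March and 7 November, so daylight saving is in effect and Pelora Territory is at UTC+13:30.
17:45 Pelora Territory − 13h30m = 04:15 UTC.
1 September 2020 is a Tuesday, so the first Sunday is September 6 and the third is September 20.
1 March 2021 is a Monday, so the first Friday is March 5 and the third is March 19.
At the standard offset (UTC+01:00), 04:15 UTC + 1h = 05:15 Halvand Republic standard time.
The standard-time date in Halvand Republic, March 24, 2021, is outside the daylight-saving period (20 September 2020 – 19 March 2021), so Halvand Republic is on standard time, UTC+01:00.
04:15 UTC + 1h = 05:15 Halvand Republic.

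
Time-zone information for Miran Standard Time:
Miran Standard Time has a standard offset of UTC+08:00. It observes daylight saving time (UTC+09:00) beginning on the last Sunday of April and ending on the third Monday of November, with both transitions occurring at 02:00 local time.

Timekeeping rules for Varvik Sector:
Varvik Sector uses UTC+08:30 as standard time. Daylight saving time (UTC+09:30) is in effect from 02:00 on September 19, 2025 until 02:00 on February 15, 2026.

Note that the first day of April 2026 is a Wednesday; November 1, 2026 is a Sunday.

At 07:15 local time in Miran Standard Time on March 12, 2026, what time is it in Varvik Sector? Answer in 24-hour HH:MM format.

07:45

1 April 2026 is a Wednesday, so Sundays fall on 5, 12, 19, 26; the last is April 26.
1 November 2026 is a Sunday, so the first Monday is November 2 and the third is November 16.
Daylight saving runs 26 April – 16 November; March 12, 2026 is outside that window, so Miran Standard Time is on standard time at UTC+08:00.
07:15 Miran Standard Time − 8h = 23:15 UTC (rolling into the previous day, 11 March 2026).
At the standard offset (UTC+08:30), 23:15 UTC + 8h30m = 07:45 Varvik Sector standard time (rolling into the next day, 12 March 2026).
The standard-time date in Varvik Sector, March 12, 2026, does not fall between 19 September 2025 and 15 February 2026, so daylight saving is not in effect and Varvik Sector is at UTC+08:30.
23:15 UTC + 8h30m = 07:45 Varvik Sector (rolling into the next day, 12 March 2026).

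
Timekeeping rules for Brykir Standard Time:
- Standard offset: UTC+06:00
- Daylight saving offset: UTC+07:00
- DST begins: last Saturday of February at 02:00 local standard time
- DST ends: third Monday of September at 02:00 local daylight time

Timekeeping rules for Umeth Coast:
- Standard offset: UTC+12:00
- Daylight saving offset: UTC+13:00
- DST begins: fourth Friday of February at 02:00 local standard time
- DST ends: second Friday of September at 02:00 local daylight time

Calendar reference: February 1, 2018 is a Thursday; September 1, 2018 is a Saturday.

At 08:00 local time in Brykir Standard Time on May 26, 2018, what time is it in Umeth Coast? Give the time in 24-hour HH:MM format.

1 February 2018 is a Thursday, so Saturdays fall on 3, 10, 17, 24; the last is February 24.
1 September 2018 is a Saturday, so the first Monday is September 3 and the third is September 17.
Daylight saving runs 24 February – 17 September; May 26, 2018 is inside that window, so Brykir Standard Time is at UTC+07:00.
08:00 Brykir Standard Time − 7h = 01:00 UTC.
1 February 2018 is a Thursday, so the first Friday is February 2 and the fourth is February 23.
1 September 2018 is a Saturday, so the first Friday is September 7 and the second is September 14.
At the standard offset (UTC+12:00), 01:00 UTC + 12h = 13:00 Umeth Coast standard time.
Daylight saving runs 23 February – 14 September; the standard-time date in Umeth Coast, May 26, 2018, is inside that window, so Umeth Coast is at UTC+13:00.
01:00 UTC + 13h = 14:00 Umeth Coast.

14:00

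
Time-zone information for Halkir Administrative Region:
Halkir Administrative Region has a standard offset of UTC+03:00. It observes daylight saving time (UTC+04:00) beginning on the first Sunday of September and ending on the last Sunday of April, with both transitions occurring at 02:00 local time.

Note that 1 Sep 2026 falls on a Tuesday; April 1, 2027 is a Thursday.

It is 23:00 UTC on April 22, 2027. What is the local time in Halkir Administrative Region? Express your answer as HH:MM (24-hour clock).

03:00

1 September 2026 is a Tuesday, so the first Sunday is September 6.
1 April 2027 is a Thursday, so Sundays fall on 4, 11, 18, 25; the last is April 25.
At the standard offset (UTC+03:00), 23:00 UTC + 3h = 02:00 Halkir Administrative Region standard time (rolling into the next day, 23 April 2027).
Daylight saving runs 6 September 2026 – 25 April 2027; the standard-time date in Halkir Administrative Region, April 23, 2027, is inside that window, so Halkir Administrative Region is at UTC+04:00.
23:00 UTC + 4h = 03:00 local (rolling into the next day, 23 April 2027).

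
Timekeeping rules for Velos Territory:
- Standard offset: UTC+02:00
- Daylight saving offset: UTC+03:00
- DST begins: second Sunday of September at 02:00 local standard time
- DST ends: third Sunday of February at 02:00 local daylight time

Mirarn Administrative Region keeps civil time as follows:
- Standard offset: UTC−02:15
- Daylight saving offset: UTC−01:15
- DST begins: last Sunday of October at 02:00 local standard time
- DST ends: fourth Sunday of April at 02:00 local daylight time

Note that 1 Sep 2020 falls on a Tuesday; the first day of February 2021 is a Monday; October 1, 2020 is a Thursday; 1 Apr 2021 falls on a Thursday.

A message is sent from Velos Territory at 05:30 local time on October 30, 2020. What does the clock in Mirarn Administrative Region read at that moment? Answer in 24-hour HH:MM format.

01:15

1 September 2020 is a Tuesday, so the first Sunday is September 6 and the second is September 13.
1 February 2021 is a Monday, so the first Sunday is February 7 and the third is February 21.
October 30, 2020 lies within the daylight-saving period (13 September 2020 – 21 February 2021), so Velos Territory is on daylight time, UTC+03:00.
05:30 Velos Territory − 3h = 02:30 UTC.
1 October 2020 is a Thursday, so Sundays fall on 4, 11, 18, 25; the last is October 25.
1 April 2021 is a Thursday, so the first Sunday is April 4 and the fourth is April 25.
At the standard offset (UTC−02:15), 02:30 UTC − 2h15m = 00:15 Mirarn Administrative Region standard time.
The standard-time date in Mirarn Administrative Region, October 30, 2020, falls between 25 October 2020 and 25 April 2021, so daylight saving is in effect and Mirarn Administrative Region is at UTC−01:15.
02:30 UTC − 1h15m = 01:15 Mirarn Administrative Region.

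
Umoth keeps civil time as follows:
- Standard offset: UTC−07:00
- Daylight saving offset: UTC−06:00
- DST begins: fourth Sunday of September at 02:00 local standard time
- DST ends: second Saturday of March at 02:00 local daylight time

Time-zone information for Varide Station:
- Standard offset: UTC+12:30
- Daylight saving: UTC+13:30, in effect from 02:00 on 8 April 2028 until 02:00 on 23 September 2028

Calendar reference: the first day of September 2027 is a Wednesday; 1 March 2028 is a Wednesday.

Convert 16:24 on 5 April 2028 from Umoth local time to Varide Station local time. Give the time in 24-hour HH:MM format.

11:54

1 September 2027 is a Wednesday, so the first Sunday is September 5 and the fourth is September 26.
1 March 2028 is a Wednesday, so the first Saturday is March 4 and the second is March 11.
Daylight saving runs 26 September 2027 – 11 March 2028; 5 April 2028 is outside that window, so Umoth is on standard time at UTC−07:00.
16:24 Umoth + 7h = 23:24 UTC.
At the standard offset (UTC+12:30), 23:24 UTC + 12h30m = 11:54 Varide Station standard time (rolling into the next day, 6 April 2028).
Daylight saving runs 8 April – 23 September; the standard-time date in Varide Station, 6 April 2028, is outside that window, so Varide Station is on standard time at UTC+12:30.
23:24 UTC + 12h30m = 11:54 Varide Station (rolling into the next day, 6 April 2028).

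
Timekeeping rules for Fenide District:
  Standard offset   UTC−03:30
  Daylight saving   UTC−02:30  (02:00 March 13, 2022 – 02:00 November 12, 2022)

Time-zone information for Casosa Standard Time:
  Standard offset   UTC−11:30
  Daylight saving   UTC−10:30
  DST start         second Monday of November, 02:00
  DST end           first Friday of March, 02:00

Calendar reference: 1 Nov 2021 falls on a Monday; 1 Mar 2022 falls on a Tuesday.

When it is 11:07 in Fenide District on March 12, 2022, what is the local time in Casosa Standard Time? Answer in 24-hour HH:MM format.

March 12, 2022 is outside the daylight-saving period (13 March – 12 November), so Fenide District is on standard time, UTC−03:30.
11:07 Fenide District + 3h30m = 14:37 UTC.
1 November 2021 is a Monday, so the first Monday is November 1 and the second is November 8.
1 March 2022 is a Tuesday, so the first Friday is March 4.
At the standard offset (UTC−11:30), 14:37 UTC − 11h30m = 03:07 Casosa Standard Time standard time.
The standard-time date in Casosa Standard Time, March 12, 2022, does not fall between 8 November 2021 and 4 March 2022, so daylight saving is not in effect and Casosa Standard Time is at UTC−11:30.
14:37 UTC − 11h30m = 03:07 Casosa Standard Time.

03:07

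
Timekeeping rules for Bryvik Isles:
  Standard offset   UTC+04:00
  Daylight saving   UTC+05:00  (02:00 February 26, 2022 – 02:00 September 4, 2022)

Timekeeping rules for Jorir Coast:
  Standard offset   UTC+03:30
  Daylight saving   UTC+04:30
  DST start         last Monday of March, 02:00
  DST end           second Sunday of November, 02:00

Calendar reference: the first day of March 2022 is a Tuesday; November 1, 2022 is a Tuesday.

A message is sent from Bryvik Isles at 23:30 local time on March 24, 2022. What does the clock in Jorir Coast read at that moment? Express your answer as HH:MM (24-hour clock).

March 24, 2022 falls between 26 February and 4 September, so daylight saving is in effect and Bryvik Isles is at UTC+05:00.
23:30 Bryvik Isles − 5h = 18:30 UTC.
1 March 2022 is a Tuesday, so Mondays fall on 7, 14, 21, 28; the last is March 28.
1 November 2022 is a Tuesday, so the first Sunday is November 6 and the second is November 13.
At the standard offset (UTC+03:30), 18:30 UTC + 3h30m = 22:00 Jorir Coast standard time.
The standard-time date in Jorir Coast, March 24, 2022, is outside the daylight-saving period (28 March – 13 November), so Jorir Coast is on standard time, UTC+03:30.
18:30 UTC + 3h30m = 22:00 Jorir Coast.

22:00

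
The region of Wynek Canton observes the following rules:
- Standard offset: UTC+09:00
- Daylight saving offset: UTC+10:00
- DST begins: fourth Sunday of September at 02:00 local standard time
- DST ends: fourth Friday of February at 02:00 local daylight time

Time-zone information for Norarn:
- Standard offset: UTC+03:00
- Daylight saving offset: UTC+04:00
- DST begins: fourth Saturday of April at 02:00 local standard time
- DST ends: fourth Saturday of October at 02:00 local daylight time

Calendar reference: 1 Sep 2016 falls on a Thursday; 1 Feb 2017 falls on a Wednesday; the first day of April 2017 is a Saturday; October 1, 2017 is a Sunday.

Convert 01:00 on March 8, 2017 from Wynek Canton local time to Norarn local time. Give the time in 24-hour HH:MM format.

19:00

1 September 2016 is a Thursday, so the first Sunday is September 4 and the fourth is September 25.
1 February 2017 is a Wednesday, so the first Friday is February 3 and the fourth is February 24.
March 8, 2017 is outside the daylight-saving period (25 September 2016 – 24 February 2017), so Wynek Canton is on standard time, UTC+09:00.
01:00 Wynek Canton − 9h = 16:00 UTC (rolling into the previous day, 7 March 2017).
1 April 2017 is a Saturday, so the first Saturday is April 1 and the fourth is April 22.
1 October 2017 is a Sunday, so the first Saturday is October 7 and the fourth is October 28.
At the standard offset (UTC+03:00), 16:00 UTC + 3h = 19:00 Norarn standard time.
The standard-time date in Norarn, March 7, 2017, does not fall between 22 April and 28 October, so daylight saving is not in effect and Norarn is at UTC+03:00.
16:00 UTC + 3h = 19:00 Norarn.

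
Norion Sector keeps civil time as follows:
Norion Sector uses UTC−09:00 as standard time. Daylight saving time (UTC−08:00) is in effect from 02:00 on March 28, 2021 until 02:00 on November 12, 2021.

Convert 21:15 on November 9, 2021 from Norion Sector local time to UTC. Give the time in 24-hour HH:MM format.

05:15

November 9, 2021 falls between 28 March and 12 November, so daylight saving is in effect and Norion Sector is at UTC−08:00.
21:15 local + 8h = 05:15 UTC (rolling into the next day, 10 November 2021).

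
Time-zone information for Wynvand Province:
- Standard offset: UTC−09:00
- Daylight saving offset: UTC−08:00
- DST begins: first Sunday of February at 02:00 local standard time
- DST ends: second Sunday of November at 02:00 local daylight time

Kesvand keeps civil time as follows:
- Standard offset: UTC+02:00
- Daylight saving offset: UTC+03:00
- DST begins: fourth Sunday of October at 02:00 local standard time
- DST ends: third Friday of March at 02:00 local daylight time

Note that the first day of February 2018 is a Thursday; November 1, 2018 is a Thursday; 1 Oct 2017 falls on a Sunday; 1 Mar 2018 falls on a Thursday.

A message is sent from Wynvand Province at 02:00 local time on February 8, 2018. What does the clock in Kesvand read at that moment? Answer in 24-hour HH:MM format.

1 February 2018 is a Thursday, so the first Sunday is February 4.
1 November 2018 is a Thursday, so the first Sunday is November 4 and the second is November 11.
February 8, 2018 lies within the daylight-saving period (4 February – 11 November), so Wynvand Province is on daylight time, UTC−08:00.
02:00 Wynvand Province + 8h = 10:00 UTC.
1 October 2017 is a Sunday, so the first Sunday is October 1 and the fourth is October 22.
1 March 2018 is a Thursday, so the first Friday is March 2 and the third is March 16.
At the standard offset (UTC+02:00), 10:00 UTC + 2h = 12:00 Kesvand standard time.
The standard-time date in Kesvand, February 8, 2018, falls between 22 October 2017 and 16 March 2018, so daylight saving is in effect and Kesvand is at UTC+03:00.
10:00 UTC + 3h = 13:00 Kesvand.

13:00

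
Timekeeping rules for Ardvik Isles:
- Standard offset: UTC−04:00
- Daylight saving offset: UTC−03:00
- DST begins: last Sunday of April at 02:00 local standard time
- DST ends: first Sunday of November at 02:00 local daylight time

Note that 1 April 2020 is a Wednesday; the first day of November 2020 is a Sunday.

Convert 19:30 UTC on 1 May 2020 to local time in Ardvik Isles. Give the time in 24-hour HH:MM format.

16:30

1 April 2020 is a Wednesday, so Sundays fall on 5, 12, 19, 26; the last is April 26.
1 November 2020 is a Sunday, so the first Sunday is November 1.
At the standard offset (UTC−04:00), 19:30 UTC − 4h = 15:30 Ardvik Isles standard time.
The standard-time date in Ardvik Isles, 1 May 2020, falls between 26 April and 1 November, so daylight saving is in effect and Ardvik Isles is at UTC−03:00.
19:30 UTC − 3h = 16:30 local.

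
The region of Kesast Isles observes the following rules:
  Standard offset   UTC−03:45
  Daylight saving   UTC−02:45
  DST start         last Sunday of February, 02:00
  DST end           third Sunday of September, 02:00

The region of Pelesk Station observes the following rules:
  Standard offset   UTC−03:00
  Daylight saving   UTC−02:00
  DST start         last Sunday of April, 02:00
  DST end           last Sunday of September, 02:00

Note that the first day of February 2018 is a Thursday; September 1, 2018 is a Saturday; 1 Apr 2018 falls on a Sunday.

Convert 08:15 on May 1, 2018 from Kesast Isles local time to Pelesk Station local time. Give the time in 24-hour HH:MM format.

09:00

1 February 2018 is a Thursday, so Sundays fall on 4, 11, 18, 25; the last is February 25.
1 September 2018 is a Saturday, so the first Sunday is September 2 and the third is September 16.
May 1, 2018 lies within the daylight-saving period (25 February – 16 September), so Kesast Isles is on daylight time, UTC−02:45.
08:15 Kesast Isles + 2h45m = 11:00 UTC.
1 April 2018 is a Sunday, so Sundays fall on 1, 8, 15, 22, 29; the last is April 29.
1 September 2018 is a Saturday, so Sundays fall on 2, 9, 16, 23, 30; the last is September 30.
At the standard offset (UTC−03:00), 11:00 UTC − 3h = 08:00 Pelesk Station standard time.
Daylight saving runs 29 April – 30 September; the standard-time date in Pelesk Station, May 1, 2018, is inside that window, so Pelesk Station is at UTC−02:00.
11:00 UTC − 2h = 09:00 Pelesk Station.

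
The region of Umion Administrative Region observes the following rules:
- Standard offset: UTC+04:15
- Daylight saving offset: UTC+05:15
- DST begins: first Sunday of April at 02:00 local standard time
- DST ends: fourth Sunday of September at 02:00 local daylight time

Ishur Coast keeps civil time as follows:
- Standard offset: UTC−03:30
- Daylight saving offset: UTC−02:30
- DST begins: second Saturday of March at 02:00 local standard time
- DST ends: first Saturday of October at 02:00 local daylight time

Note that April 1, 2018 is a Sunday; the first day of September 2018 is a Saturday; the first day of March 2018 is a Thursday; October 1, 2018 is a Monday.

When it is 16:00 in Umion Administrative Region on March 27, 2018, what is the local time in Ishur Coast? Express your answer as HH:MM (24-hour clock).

1 April 2018 is a Sunday, so the first Sunday is April 1.
1 September 2018 is a Saturday, so the first Sunday is September 2 and the fourth is September 23.
March 27, 2018 is outside the daylight-saving period (1 April – 23 September), so Umion Administrative Region is on standard time, UTC+04:15.
16:00 Umion Administrative Region − 4h15m = 11:45 UTC.
1 March 2018 is a Thursday, so the first Saturday is March 3 and the second is March 10.
1 October 2018 is a Monday, so the first Saturday is October 6.
At the standard offset (UTC−03:30), 11:45 UTC − 3h30m = 08:15 Ishur Coast standard time.
Daylight saving runs 10 March – 6 October; the standard-time date in Ishur Coast, March 27, 2018, is inside that window, so Ishur Coast is at UTC−02:30.
11:45 UTC − 2h30m = 09:15 Ishur Coast.

09:15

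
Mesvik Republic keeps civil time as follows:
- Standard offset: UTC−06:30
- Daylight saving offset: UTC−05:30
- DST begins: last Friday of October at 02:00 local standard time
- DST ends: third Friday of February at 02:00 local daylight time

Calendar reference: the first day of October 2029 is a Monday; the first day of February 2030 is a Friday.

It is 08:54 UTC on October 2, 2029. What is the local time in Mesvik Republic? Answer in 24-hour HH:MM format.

1 October 2029 is a Monday, so Fridays fall on 5, 12, 19, 26; the last is October 26.
1 February 2030 is a Friday, so the first Friday is February 1 and the third is February 15.
At the standard offset (UTC−06:30), 08:54 UTC − 6h30m = 02:24 Mesvik Republic standard time.
The standard-time date in Mesvik Republic, October 2, 2029, is outside the daylight-saving period (26 October 2029 – 15 February 2030), so Mesvik Republic is on standard time, UTC−06:30.
08:54 UTC − 6h30m = 02:24 local.

02:24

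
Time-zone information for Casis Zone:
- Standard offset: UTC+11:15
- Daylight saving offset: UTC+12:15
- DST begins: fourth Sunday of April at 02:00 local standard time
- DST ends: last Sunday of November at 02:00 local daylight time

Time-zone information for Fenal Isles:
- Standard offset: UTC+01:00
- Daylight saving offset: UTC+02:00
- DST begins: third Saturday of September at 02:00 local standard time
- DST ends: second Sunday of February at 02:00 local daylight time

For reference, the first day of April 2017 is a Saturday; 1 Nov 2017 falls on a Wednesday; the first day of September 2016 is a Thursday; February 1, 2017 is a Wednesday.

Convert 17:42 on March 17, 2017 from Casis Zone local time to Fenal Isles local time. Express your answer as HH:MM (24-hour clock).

1 April 2017 is a Saturday, so the first Sunday is April 2 and the fourth is April 23.
1 November 2017 is a Wednesday, so Sundays fall on 5, 12, 19, 26; the last is November 26.
Daylight saving runs 23 April – 26 November; March 17, 2017 is outside that window, so Casis Zone is on standard time at UTC+11:15.
17:42 Casis Zone − 11h15m = 06:27 UTC.
1 September 2016 is a Thursday, so the first Saturday is September 3 and the third is September 17.
1 February 2017 is a Wednesday, so the first Sunday is February 5 and the second is February 12.
At the standard offset (UTC+01:00), 06:27 UTC + 1h = 07:27 Fenal Isles standard time.
The standard-time date in Fenal Isles, March 17, 2017, is outside the daylight-saving period (17 September 2016 – 12 February 2017), so Fenal Isles is on standard time, UTC+01:00.
06:27 UTC + 1h = 07:27 Fenal Isles.

07:27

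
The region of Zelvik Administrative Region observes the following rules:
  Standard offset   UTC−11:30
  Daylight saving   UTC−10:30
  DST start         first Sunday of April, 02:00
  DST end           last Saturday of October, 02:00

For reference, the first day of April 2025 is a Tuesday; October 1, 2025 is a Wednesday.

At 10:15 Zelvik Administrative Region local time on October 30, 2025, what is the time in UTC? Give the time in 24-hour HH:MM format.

1 April 2025 is a Tuesday, so the first Sunday is April 6.
1 October 2025 is a Wednesday, so Saturdays fall on 4, 11, 18, 25; the last is October 25.
October 30, 2025 does not fall between 6 April and 25 October, so daylight saving is not in effect and Zelvik Administrative Region is at UTC−11:30.
10:15 local + 11h30m = 21:45 UTC.

21:45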